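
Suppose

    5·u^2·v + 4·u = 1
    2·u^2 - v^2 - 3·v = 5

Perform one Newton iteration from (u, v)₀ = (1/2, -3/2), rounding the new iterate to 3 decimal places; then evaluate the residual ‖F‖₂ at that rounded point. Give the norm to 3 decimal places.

38.540

At (1/2, -3/2): F = (-0.875, -2.250).
Jacobian J = [[10·u·v + 4, 5·u^2], [4·u, -2·v - 3]].
At the point, J = [[-3.500, 1.250], [2.000, 0.000]] (det J = -2.500).
Solving J·Δ = −F gives Δ = (1.125, 3.850).
Then the next iterate is (u, v)₁ = (1.625, 2.350).
Re-evaluating at (1.625, 2.350): F = (36.52734, -12.29125), so ‖F‖₂ = 38.540.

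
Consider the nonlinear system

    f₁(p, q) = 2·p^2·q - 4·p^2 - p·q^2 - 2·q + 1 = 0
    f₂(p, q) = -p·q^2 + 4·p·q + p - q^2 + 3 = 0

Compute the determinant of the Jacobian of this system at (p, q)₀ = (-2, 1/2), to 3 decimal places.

J = [[4·p·q - 8·p - q^2, 2·p^2 - 2·p·q - 2], [-q^2 + 4·q + 1, -2·p·q + 4·p - 2·q]].
At the point, J = [[11.750, 8.000], [2.750, -7.000]].
det J = -104.250.

-104.250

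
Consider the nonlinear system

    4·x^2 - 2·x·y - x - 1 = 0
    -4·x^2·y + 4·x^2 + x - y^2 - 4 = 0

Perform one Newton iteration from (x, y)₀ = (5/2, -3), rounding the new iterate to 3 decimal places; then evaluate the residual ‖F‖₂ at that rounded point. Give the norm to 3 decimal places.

At (5/2, -3): F = (36.500, 89.500).
Jacobian J = [[8·x - 2·y - 1, -2·x], [-8·x·y + 8·x + 1, -4·x^2 - 2·y]].
At the point, J = [[25.000, -5.000], [81.000, -19.000]] (det J = -70.000).
Solving J·Δ = −F gives Δ = (-3.514, -10.271).
Then the next iterate is (x, y)₁ = (-1.014, -13.271).
Re-evaluating at (-1.014, -13.271): F = (-22.78680, -122.43990), so ‖F‖₂ = 124.542.

124.542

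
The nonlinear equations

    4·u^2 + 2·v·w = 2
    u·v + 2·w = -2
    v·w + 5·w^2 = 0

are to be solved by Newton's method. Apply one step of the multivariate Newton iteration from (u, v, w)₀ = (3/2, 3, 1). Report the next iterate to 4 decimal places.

(1.3833, -2.1400, 0.7800)

At (3/2, 3, 1): F = (13.0000, 8.5000, 8.0000).
Jacobian J = [[8·u, 2·w, 2·v], [v, u, 2], [0, w, v + 10·w]].
At the point, J = [[12.0000, 2.0000, 6.0000], [3.0000, 1.5000, 2.0000], [0.0000, 1.0000, 13.0000]] (det J = 150.0000).
Solving J·Δ = −F gives Δ = (-0.1167, -5.1400, -0.2200).
Then the next iterate is (u, v, w)₁ = (1.3833, -2.1400, 0.7800).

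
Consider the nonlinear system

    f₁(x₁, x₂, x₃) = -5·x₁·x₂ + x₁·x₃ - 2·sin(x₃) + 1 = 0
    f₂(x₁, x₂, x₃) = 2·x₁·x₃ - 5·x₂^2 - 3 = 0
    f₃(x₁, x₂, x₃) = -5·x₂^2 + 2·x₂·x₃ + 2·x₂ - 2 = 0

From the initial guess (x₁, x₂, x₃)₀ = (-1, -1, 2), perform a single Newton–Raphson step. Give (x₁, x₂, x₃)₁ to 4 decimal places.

At (-1, -1, 2): F = (-7.818595, -12.0000, -13.0000).
Jacobian J = [[-5·x₂ + x₃, -5·x₁, x₁ - 2·cos(x₃)], [2·x₃, -10·x₂, 2·x₁], [0, -10·x₂ + 2·x₃ + 2, 2·x₂]].
At the point, J = [[7.0000, 5.0000, -0.167706], [4.0000, 10.0000, -2.0000], [0.0000, 16.0000, -2.0000]] (det J = 113.266795).
Solving J·Δ = −F gives Δ = (0.6483, 0.5988, -1.7093).
Then the next iterate is (x₁, x₂, x₃)₁ = (-0.3517, -0.4012, 0.2907).

(-0.3517, -0.4012, 0.2907)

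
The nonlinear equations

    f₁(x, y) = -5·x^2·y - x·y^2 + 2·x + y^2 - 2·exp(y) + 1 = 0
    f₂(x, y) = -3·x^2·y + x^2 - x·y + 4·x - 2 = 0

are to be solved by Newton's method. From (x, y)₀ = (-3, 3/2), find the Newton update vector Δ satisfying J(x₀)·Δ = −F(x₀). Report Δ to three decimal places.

(0.212, -1.501)

At (-3, 3/2): F = (-72.46338, -41.000).
Jacobian J = [[-10·x·y - y^2 + 2, -5·x^2 - 2·x·y + 2·y - 2·exp(y)], [-6·x·y + 2·x - y + 4, -3·x^2 - x]].
At the point, J = [[44.750, -41.96338], [23.500, -24.000]] (det J = -87.86061).
Solving J·Δ = −F gives Δ = (0.212, -1.501).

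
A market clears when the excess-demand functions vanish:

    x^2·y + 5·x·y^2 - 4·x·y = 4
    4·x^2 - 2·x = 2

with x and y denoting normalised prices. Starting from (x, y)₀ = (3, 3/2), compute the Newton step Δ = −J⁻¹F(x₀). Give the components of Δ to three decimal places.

(-1.273, -0.169)

At (3, 3/2): F = (25.250, 28.000).
Jacobian J = [[2·x·y + 5·y^2 - 4·y, x^2 + 10·x·y - 4·x], [8·x - 2, 0]].
At the point, J = [[14.250, 42.000], [22.000, 0.000]] (det J = -924.000).
Solving J·Δ = −F gives Δ = (-1.273, -0.169).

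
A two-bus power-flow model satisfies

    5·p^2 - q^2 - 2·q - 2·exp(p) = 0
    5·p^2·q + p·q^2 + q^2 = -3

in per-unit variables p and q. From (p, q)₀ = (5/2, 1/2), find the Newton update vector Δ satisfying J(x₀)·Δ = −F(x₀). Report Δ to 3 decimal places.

(-4.216, 0.986)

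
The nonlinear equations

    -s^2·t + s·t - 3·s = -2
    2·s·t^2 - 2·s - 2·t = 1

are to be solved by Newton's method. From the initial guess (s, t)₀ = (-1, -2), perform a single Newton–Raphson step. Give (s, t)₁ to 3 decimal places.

At (-1, -2): F = (9.000, -3.000).
Jacobian J = [[-2·s·t + t - 3, -s^2 + s], [2·t^2 - 2, 4·s·t - 2]].
At the point, J = [[-9.000, -2.000], [6.000, 6.000]] (det J = -42.000).
Solving J·Δ = −F gives Δ = (1.143, -0.643).
Then the next iterate is (s, t)₁ = (0.143, -2.643).

(0.143, -2.643)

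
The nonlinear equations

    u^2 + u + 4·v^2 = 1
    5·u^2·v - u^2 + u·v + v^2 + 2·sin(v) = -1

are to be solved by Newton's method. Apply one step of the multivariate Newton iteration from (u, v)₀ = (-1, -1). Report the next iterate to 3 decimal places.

(-0.668, -0.667)

At (-1, -1): F = (3.000, -4.68294).
Jacobian J = [[2·u + 1, 8·v], [10·u·v - 2·u + v, 5·u^2 + u + 2·v + 2·cos(v)]].
At the point, J = [[-1.000, -8.000], [11.000, 3.08060]] (det J = 84.91940).
Solving J·Δ = −F gives Δ = (0.332, 0.333).
Then the next iterate is (u, v)₁ = (-0.668, -0.667).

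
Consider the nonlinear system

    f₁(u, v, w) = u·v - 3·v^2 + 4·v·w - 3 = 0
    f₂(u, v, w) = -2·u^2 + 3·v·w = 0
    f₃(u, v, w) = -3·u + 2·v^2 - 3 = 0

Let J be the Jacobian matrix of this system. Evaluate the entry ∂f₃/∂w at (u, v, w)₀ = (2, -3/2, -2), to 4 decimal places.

∂f₃/∂w = 0.
At (2, -3/2, -2) this is 0.0000.

0.0000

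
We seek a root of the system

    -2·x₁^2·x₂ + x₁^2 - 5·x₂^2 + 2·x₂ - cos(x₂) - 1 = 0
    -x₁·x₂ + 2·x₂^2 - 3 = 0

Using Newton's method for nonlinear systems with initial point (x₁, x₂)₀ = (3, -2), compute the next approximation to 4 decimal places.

(2.2308, -1.1398)

At (3, -2): F = (20.416147, 11.0000).
Jacobian J = [[-4·x₁·x₂ + 2·x₁, -2·x₁^2 - 10·x₂ + sin(x₂) + 2], [-x₂, -x₁ + 4·x₂]].
At the point, J = [[30.0000, 3.090703], [2.0000, -11.0000]] (det J = -336.181405).
Solving J·Δ = −F gives Δ = (-0.7692, 0.8602).
Then the next iterate is (x₁, x₂)₁ = (2.2308, -1.1398).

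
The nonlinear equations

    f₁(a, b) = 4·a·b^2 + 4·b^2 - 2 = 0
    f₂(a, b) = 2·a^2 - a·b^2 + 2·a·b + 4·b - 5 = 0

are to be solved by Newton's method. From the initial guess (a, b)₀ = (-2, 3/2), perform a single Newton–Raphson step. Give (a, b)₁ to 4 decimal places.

At (-2, 3/2): F = (-11.0000, 7.5000).
Jacobian J = [[4·b^2, 8·a·b + 8·b], [4·a - b^2 + 2·b, -2·a·b + 2·a + 4]].
At the point, J = [[9.0000, -12.0000], [-7.2500, 6.0000]] (det J = -33.0000).
Solving J·Δ = −F gives Δ = (0.7273, -0.3712).
Then the next iterate is (a, b)₁ = (-1.2727, 1.1288).

(-1.2727, 1.1288)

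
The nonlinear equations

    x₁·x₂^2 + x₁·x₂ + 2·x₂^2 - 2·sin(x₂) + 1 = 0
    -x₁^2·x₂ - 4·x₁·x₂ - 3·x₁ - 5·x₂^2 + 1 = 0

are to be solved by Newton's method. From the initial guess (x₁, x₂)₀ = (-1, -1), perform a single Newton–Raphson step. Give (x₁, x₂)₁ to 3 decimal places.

(9.919, 0.148)

At (-1, -1): F = (4.68294, -4.000).
Jacobian J = [[x₂^2 + x₂, 2·x₁·x₂ + x₁ + 4·x₂ - 2·cos(x₂)], [-2·x₁·x₂ - 4·x₂ - 3, -x₁^2 - 4·x₁ - 10·x₂]].
At the point, J = [[0.000, -4.08060], [-1.000, 13.000]] (det J = -4.08060).
Solving J·Δ = −F gives Δ = (10.919, 1.148).
Then the next iterate is (x₁, x₂)₁ = (9.919, 0.148).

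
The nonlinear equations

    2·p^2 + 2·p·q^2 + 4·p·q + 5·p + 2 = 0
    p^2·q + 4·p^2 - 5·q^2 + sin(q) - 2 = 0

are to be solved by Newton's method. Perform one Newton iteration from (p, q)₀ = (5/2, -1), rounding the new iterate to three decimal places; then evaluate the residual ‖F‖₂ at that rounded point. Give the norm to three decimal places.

6.936

At (5/2, -1): F = (22.000, 10.90853).
Jacobian J = [[4·p + 2·q^2 + 4·q + 5, 4·p·q + 4·p], [2·p·q + 8·p, p^2 - 10·q + cos(q)]].
At the point, J = [[13.000, 0.000], [15.000, 16.79030]] (det J = 218.27393).
Solving J·Δ = −F gives Δ = (-1.692, 0.862).
Then the next iterate is (p, q)₁ = (0.808, -0.138).
Re-evaluating at (0.808, -0.138): F = (6.93049, 0.28858), so ‖F‖₂ = 6.936.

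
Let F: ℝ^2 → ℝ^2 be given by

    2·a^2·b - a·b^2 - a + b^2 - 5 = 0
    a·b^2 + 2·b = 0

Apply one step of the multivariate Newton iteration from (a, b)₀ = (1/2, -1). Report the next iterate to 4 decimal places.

At (1/2, -1): F = (-5.5000, -1.5000).
Jacobian J = [[4·a·b - b^2 - 1, 2·a^2 - 2·a·b + 2·b], [b^2, 2·a·b + 2]].
At the point, J = [[-4.0000, -0.5000], [1.0000, 1.0000]] (det J = -3.5000).
Solving J·Δ = −F gives Δ = (-1.7857, 3.2857).
Then the next iterate is (a, b)₁ = (-1.2857, 2.2857).

(-1.2857, 2.2857)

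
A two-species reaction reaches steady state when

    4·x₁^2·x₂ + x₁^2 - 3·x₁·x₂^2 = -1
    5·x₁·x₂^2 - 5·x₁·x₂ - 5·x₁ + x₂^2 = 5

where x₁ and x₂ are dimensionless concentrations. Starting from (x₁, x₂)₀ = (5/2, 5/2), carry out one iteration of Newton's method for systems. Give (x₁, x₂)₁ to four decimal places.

(1.7134, 2.0489)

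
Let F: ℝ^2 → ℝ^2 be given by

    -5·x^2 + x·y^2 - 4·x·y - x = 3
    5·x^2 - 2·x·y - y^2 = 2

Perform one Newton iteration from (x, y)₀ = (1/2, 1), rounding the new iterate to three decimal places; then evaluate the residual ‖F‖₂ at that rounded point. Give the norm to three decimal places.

3.767

At (1/2, 1): F = (-6.250, -2.750).
Jacobian J = [[-10·x + y^2 - 4·y - 1, 2·x·y - 4·x], [10·x - 2·y, -2·x - 2·y]].
At the point, J = [[-9.000, -1.000], [3.000, -3.000]] (det J = 30.000).
Solving J·Δ = −F gives Δ = (-0.533, -1.450).
Then the next iterate is (x, y)₁ = (-0.033, -0.450).
Re-evaluating at (-0.033, -0.450): F = (-3.03853, -2.22676), so ‖F‖₂ = 3.767.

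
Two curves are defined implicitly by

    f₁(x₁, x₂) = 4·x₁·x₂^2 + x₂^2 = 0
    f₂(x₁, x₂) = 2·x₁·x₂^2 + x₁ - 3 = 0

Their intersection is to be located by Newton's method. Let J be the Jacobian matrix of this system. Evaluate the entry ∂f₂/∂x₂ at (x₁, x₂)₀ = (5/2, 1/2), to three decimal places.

∂f₂/∂x₂ = 4·x₁·x₂.
At (5/2, 1/2) this is 5.000.

5.000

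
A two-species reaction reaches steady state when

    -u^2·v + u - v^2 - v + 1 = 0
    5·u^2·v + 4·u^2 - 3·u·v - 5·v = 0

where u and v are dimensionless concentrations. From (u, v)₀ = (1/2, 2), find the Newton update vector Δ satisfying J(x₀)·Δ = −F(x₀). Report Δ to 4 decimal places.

(0.5000, -1.0476)

At (1/2, 2): F = (-5.0000, -9.5000).
Jacobian J = [[-2·u·v + 1, -u^2 - 2·v - 1], [10·u·v + 8·u - 3·v, 5·u^2 - 3·u - 5]].
At the point, J = [[-1.0000, -5.2500], [8.0000, -5.2500]] (det J = 47.2500).
Solving J·Δ = −F gives Δ = (0.5000, -1.0476).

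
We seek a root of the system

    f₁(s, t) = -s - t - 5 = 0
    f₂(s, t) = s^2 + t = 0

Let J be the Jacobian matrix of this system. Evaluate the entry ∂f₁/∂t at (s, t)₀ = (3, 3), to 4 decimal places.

∂f₁/∂t = -1.
At (3, 3) this is -1.0000.

-1.0000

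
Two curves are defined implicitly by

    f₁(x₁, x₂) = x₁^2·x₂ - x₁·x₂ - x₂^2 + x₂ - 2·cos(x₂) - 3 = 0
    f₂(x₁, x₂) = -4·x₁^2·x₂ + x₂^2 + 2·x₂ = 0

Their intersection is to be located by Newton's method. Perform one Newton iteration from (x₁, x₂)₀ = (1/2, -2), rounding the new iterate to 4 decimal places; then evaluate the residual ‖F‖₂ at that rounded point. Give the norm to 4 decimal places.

4.7240

At (1/2, -2): F = (-7.667706, 2.0000).
Jacobian J = [[2·x₁·x₂ - x₂, x₁^2 - x₁ - 2·x₂ + 2·sin(x₂) + 1], [-8·x₁·x₂, -4·x₁^2 + 2·x₂ + 2]].
At the point, J = [[0.0000, 2.931405], [8.0000, -3.0000]] (det J = -23.451241).
Solving J·Δ = −F gives Δ = (0.7309, 2.6157).
Then the next iterate is (x₁, x₂)₁ = (1.2309, 0.6157).
Re-evaluating at (1.2309, 0.6157): F = (-4.221134, -2.120938), so ‖F‖₂ = 4.7240.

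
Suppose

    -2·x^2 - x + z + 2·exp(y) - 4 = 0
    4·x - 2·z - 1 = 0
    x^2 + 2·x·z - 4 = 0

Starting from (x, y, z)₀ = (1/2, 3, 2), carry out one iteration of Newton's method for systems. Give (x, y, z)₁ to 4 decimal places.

At (1/2, 3, 2): F = (37.171074, -3.0000, -1.7500).
Jacobian J = [[-4·x - 1, 2·exp(y), 1], [4, 0, -2], [2·x + 2·z, 0, 2·x]].
At the point, J = [[-3.0000, 40.171074, 1.0000], [4.0000, 0.0000, -2.0000], [5.0000, 0.0000, 1.0000]] (det J = -562.395034).
Solving J·Δ = −F gives Δ = (0.4643, -0.8764, -0.5714).
Then the next iterate is (x, y, z)₁ = (0.9643, 2.1236, 1.4286).

(0.9643, 2.1236, 1.4286)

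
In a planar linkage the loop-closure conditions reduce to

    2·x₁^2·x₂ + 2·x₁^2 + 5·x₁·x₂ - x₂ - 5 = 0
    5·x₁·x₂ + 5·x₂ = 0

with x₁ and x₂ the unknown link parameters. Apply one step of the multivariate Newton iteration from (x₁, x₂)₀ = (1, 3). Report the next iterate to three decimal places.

(1.136, -0.205)

At (1, 3): F = (15.000, 30.000).
Jacobian J = [[4·x₁·x₂ + 4·x₁ + 5·x₂, 2·x₁^2 + 5·x₁ - 1], [5·x₂, 5·x₁ + 5]].
At the point, J = [[31.000, 6.000], [15.000, 10.000]] (det J = 220.000).
Solving J·Δ = −F gives Δ = (0.136, -3.205).
Then the next iterate is (x₁, x₂)₁ = (1.136, -0.205).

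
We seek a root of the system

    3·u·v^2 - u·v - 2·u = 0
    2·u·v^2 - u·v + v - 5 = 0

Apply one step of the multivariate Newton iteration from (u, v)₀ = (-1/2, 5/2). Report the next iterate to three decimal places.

(0.870, 4.270)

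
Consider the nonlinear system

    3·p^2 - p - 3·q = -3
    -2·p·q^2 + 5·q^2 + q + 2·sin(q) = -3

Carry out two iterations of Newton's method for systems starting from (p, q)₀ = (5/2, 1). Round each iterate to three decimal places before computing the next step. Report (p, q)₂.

(-2.292, 0.294)

At (5/2, 1): F = (16.250, 5.68294).
Jacobian J = [[6·p - 1, -3], [-2·q^2, -4·p·q + 10·q + 2·cos(q) + 1]].
At the point, J = [[14.000, -3.000], [-2.000, 2.08060]] (det J = 23.12846).
Solving J·Δ = −F gives Δ = (-2.199, -4.845).
Then the next iterate is (p, q)₁ = (0.301, -3.845).
Round to (0.301, -3.845) and repeat: F = (14.50580, 65.46878), J = [[0.806, -3.000], [-29.56805, -34.34591]].
Δ = (-2.593, 4.139), so (p, q)₂ = (-2.292, 0.294).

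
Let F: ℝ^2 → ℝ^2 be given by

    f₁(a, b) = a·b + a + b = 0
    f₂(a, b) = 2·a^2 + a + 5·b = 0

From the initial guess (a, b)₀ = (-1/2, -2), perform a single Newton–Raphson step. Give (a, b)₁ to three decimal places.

At (-1/2, -2): F = (-1.500, -10.000).
Jacobian J = [[b + 1, a + 1], [4·a + 1, 5]].
At the point, J = [[-1.000, 0.500], [-1.000, 5.000]] (det J = -4.500).
Solving J·Δ = −F gives Δ = (-0.556, 1.889).
Then the next iterate is (a, b)₁ = (-1.056, -0.111).

(-1.056, -0.111)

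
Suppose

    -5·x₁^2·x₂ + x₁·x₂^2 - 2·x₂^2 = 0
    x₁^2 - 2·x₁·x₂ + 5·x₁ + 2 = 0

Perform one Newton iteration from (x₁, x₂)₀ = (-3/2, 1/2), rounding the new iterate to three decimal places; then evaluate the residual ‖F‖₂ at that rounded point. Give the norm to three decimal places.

1.717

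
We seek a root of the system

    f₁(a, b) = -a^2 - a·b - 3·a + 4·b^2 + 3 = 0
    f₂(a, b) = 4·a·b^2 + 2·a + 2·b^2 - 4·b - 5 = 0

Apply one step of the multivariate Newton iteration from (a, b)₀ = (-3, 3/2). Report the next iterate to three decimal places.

(-2.854, 0.385)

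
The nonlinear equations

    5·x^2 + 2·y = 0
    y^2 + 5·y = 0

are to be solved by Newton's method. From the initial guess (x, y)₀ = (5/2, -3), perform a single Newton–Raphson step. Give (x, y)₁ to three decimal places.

At (5/2, -3): F = (25.250, -6.000).
Jacobian J = [[10·x, 2], [0, 2·y + 5]].
At the point, J = [[25.000, 2.000], [0.000, -1.000]] (det J = -25.000).
Solving J·Δ = −F gives Δ = (-0.530, -6.000).
Then the next iterate is (x, y)₁ = (1.970, -9.000).

(1.970, -9.000)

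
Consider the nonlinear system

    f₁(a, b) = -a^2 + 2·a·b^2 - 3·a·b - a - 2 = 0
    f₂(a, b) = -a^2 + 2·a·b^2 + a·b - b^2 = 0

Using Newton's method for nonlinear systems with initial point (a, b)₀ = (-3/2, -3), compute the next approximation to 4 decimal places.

(-0.6364, -2.1909)

At (-3/2, -3): F = (-43.2500, -33.7500).
Jacobian J = [[-2·a + 2·b^2 - 3·b - 1, 4·a·b - 3·a], [-2·a + 2·b^2 + b, 4·a·b + a - 2·b]].
At the point, J = [[29.0000, 22.5000], [18.0000, 22.5000]] (det J = 247.5000).
Solving J·Δ = −F gives Δ = (0.8636, 0.8091).
Then the next iterate is (a, b)₁ = (-0.6364, -2.1909).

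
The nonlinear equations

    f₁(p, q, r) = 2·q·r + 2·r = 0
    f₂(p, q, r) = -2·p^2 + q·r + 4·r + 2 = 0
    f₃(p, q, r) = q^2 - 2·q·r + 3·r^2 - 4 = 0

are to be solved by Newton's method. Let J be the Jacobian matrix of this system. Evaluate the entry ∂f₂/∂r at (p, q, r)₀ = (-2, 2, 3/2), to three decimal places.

∂f₂/∂r = q + 4.
At (-2, 2, 3/2) this is 6.000.

6.000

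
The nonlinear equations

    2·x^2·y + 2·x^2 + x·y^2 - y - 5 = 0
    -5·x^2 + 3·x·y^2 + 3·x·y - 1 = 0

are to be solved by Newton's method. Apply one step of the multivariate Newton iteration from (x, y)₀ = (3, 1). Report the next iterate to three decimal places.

(1.749, 0.925)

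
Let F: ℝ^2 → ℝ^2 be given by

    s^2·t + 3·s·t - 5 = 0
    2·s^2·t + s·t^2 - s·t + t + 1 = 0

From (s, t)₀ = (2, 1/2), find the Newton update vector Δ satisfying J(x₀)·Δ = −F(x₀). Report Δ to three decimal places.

At (2, 1/2): F = (0.000, 5.000).
Jacobian J = [[2·s·t + 3·t, s^2 + 3·s], [4·s·t + t^2 - t, 2·s^2 + 2·s·t - s + 1]].
At the point, J = [[3.500, 10.000], [3.750, 9.000]] (det J = -6.000).
Solving J·Δ = −F gives Δ = (-8.333, 2.917).

(-8.333, 2.917)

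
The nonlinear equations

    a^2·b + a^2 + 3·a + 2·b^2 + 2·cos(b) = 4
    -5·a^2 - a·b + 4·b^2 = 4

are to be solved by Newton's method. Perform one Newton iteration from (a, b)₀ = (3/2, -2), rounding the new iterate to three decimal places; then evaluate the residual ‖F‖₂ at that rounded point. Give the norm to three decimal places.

3.094

At (3/2, -2): F = (5.41771, 3.750).
Jacobian J = [[2·a·b + 2·a + 3, a^2 + 4·b - 2·sin(b)], [-10·a - b, -a + 8·b]].
At the point, J = [[0.000, -3.93141], [-13.000, -17.500]] (det J = -51.10827).
Solving J·Δ = −F gives Δ = (-1.567, 1.378).
Then the next iterate is (a, b)₁ = (-0.067, -0.622).
Re-evaluating at (-0.067, -0.622): F = (-1.80011, -2.51658), so ‖F‖₂ = 3.094.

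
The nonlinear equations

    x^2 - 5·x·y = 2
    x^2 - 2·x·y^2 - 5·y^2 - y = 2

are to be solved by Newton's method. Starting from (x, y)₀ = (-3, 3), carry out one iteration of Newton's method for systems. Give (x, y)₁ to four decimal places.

At (-3, 3): F = (52.0000, 13.0000).
Jacobian J = [[2·x - 5·y, -5·x], [2·x - 2·y^2, -4·x·y - 10·y - 1]].
At the point, J = [[-21.0000, 15.0000], [-24.0000, 5.0000]] (det J = 255.0000).
Solving J·Δ = −F gives Δ = (-0.2549, -3.8235).
Then the next iterate is (x, y)₁ = (-3.2549, -0.8235).

(-3.2549, -0.8235)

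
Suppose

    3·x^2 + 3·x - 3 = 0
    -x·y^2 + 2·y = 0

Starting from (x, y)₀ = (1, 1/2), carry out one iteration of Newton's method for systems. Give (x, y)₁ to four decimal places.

(0.6667, -0.3333)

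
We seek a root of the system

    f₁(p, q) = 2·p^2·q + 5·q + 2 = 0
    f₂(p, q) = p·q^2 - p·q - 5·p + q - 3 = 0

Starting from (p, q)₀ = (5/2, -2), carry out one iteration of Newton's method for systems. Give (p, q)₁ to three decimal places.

(0.508, -2.391)

At (5/2, -2): F = (-33.000, -2.500).
Jacobian J = [[4·p·q, 2·p^2 + 5], [q^2 - q - 5, 2·p·q - p + 1]].
At the point, J = [[-20.000, 17.500], [1.000, -11.500]] (det J = 212.500).
Solving J·Δ = −F gives Δ = (-1.992, -0.391).
Then the next iterate is (p, q)₁ = (0.508, -2.391).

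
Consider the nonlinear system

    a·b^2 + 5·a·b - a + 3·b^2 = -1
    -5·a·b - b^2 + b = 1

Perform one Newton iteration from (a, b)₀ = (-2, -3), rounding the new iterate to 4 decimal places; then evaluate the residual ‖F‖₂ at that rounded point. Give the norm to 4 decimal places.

7.7984

At (-2, -3): F = (42.0000, -43.0000).
Jacobian J = [[b^2 + 5·b - 1, 2·a·b + 5·a + 6·b], [-5·b, -5·a - 2·b + 1]].
At the point, J = [[-7.0000, -16.0000], [15.0000, 17.0000]] (det J = 121.0000).
Solving J·Δ = −F gives Δ = (-0.2149, 2.7190).
Then the next iterate is (a, b)₁ = (-2.2149, -0.2810).
Re-evaluating at (-2.2149, -0.2810): F = (6.388827, -4.471896), so ‖F‖₂ = 7.7984.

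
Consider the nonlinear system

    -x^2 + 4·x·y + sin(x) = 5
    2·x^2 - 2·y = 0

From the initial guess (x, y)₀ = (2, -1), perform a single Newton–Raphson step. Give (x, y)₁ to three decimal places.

At (2, -1): F = (-16.09070, 10.000).
Jacobian J = [[-2·x + 4·y + cos(x), 4·x], [4·x, -2]].
At the point, J = [[-8.41615, 8.000], [8.000, -2.000]] (det J = -47.16771).
Solving J·Δ = −F gives Δ = (-1.014, 0.945).
Then the next iterate is (x, y)₁ = (0.986, -0.055).

(0.986, -0.055)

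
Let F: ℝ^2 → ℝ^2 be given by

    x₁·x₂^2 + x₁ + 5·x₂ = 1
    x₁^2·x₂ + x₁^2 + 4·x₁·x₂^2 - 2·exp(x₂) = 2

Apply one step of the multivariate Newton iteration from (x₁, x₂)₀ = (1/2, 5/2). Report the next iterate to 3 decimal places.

(0.133, 0.838)

At (1/2, 5/2): F = (15.125, -12.98999).
Jacobian J = [[x₂^2 + 1, 2·x₁·x₂ + 5], [2·x₁·x₂ + 2·x₁ + 4·x₂^2, x₁^2 + 8·x₁·x₂ - 2·exp(x₂)]].
At the point, J = [[7.250, 7.500], [28.500, -14.11499]] (det J = -316.08366).
Solving J·Δ = −F gives Δ = (-0.367, -1.662).
Then the next iterate is (x₁, x₂)₁ = (0.133, 0.838).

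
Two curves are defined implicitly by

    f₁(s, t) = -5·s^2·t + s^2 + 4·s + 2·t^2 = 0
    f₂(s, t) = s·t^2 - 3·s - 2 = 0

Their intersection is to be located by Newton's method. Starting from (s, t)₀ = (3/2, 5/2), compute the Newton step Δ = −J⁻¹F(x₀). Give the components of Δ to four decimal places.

At (3/2, 5/2): F = (-7.3750, 2.8750).
Jacobian J = [[-10·s·t + 2·s + 4, -5·s^2 + 4·t], [t^2 - 3, 2·s·t]].
At the point, J = [[-30.5000, -1.2500], [3.2500, 7.5000]] (det J = -224.6875).
Solving J·Δ = −F gives Δ = (-0.2302, -0.2836).

(-0.2302, -0.2836)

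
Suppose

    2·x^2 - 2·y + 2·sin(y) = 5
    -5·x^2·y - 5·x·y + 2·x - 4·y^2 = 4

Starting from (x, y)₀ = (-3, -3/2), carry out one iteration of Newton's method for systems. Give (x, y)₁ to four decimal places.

(-1.6417, -2.7343)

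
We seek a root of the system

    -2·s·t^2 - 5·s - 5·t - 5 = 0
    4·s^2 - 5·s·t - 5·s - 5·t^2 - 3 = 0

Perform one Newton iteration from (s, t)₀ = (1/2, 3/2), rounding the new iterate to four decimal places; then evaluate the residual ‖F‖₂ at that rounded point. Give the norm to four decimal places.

6.0416

At (1/2, 3/2): F = (-17.2500, -19.5000).
Jacobian J = [[-2·t^2 - 5, -4·s·t - 5], [8·s - 5·t - 5, -5·s - 10·t]].
At the point, J = [[-9.5000, -8.0000], [-8.5000, -17.5000]] (det J = 98.2500).
Solving J·Δ = −F gives Δ = (-1.4847, -0.3931).
Then the next iterate is (s, t)₁ = (-0.9847, 1.1069).
Re-evaluating at (-0.9847, 1.1069): F = (-3.198037, 5.125720), so ‖F‖₂ = 6.0416.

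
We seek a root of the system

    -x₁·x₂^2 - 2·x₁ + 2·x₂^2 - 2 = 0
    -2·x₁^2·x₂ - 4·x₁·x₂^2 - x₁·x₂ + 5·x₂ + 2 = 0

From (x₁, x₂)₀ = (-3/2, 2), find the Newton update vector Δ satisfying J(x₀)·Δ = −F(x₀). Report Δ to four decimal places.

(-0.4167, -1.2500)

At (-3/2, 2): F = (15.0000, 30.0000).
Jacobian J = [[-x₂^2 - 2, -2·x₁·x₂ + 4·x₂], [-4·x₁·x₂ - 4·x₂^2 - x₂, -2·x₁^2 - 8·x₁·x₂ - x₁ + 5]].
At the point, J = [[-6.0000, 14.0000], [-6.0000, 26.0000]] (det J = -72.0000).
Solving J·Δ = −F gives Δ = (-0.4167, -1.2500).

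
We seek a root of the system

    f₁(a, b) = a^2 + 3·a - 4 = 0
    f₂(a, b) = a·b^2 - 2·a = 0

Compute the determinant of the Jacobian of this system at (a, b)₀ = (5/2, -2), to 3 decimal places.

-80.000

J = [[2·a + 3, 0], [b^2 - 2, 2·a·b]].
At the point, J = [[8.000, 0.000], [2.000, -10.000]].
det J = -80.000.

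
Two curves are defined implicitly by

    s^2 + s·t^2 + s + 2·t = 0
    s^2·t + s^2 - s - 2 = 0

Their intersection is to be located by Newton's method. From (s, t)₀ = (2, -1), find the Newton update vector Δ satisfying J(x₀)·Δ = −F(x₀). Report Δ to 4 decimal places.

(-0.7273, 0.8182)

At (2, -1): F = (6.0000, -4.0000).
Jacobian J = [[2·s + t^2 + 1, 2·s·t + 2], [2·s·t + 2·s - 1, s^2]].
At the point, J = [[6.0000, -2.0000], [-1.0000, 4.0000]] (det J = 22.0000).
Solving J·Δ = −F gives Δ = (-0.7273, 0.8182).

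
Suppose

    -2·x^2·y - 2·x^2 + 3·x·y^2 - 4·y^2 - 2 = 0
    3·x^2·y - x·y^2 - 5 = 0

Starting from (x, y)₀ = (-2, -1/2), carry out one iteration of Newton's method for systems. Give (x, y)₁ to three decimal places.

At (-2, -1/2): F = (-8.500, -10.500).
Jacobian J = [[-4·x·y - 4·x + 3·y^2, -2·x^2 + 6·x·y - 8·y], [6·x·y - y^2, 3·x^2 - 2·x·y]].
At the point, J = [[4.750, 2.000], [5.750, 10.000]] (det J = 36.000).
Solving J·Δ = −F gives Δ = (1.778, 0.028).
Then the next iterate is (x, y)₁ = (-0.222, -0.472).

(-0.222, -0.472)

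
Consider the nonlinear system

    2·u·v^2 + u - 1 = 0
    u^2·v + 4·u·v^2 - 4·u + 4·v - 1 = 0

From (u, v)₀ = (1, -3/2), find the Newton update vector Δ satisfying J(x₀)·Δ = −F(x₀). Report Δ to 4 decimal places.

(-1.9811, -1.0660)

At (1, -3/2): F = (4.5000, -3.5000).
Jacobian J = [[2·v^2 + 1, 4·u·v], [2·u·v + 4·v^2 - 4, u^2 + 8·u·v + 4]].
At the point, J = [[5.5000, -6.0000], [2.0000, -7.0000]] (det J = -26.5000).
Solving J·Δ = −F gives Δ = (-1.9811, -1.0660).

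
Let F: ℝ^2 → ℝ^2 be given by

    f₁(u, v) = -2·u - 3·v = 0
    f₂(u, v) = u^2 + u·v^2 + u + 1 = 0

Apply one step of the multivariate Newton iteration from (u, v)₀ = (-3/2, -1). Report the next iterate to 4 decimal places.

At (-3/2, -1): F = (6.0000, 0.2500).
Jacobian J = [[-2, -3], [2·u + v^2 + 1, 2·u·v]].
At the point, J = [[-2.0000, -3.0000], [-1.0000, 3.0000]] (det J = -9.0000).
Solving J·Δ = −F gives Δ = (2.0833, 0.6111).
Then the next iterate is (u, v)₁ = (0.5833, -0.3889).

(0.5833, -0.3889)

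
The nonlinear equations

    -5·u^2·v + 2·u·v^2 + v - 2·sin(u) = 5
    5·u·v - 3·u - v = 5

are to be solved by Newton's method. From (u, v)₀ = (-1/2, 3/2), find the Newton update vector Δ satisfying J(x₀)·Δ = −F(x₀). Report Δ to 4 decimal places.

(-0.2405, -2.8092)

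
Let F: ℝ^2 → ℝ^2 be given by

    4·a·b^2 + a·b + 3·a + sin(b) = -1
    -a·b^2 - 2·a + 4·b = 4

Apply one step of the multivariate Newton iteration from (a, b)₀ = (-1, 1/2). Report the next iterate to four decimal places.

(0.0641, 0.9288)

At (-1, 1/2): F = (-3.020574, 0.2500).
Jacobian J = [[4·b^2 + b + 3, 8·a·b + a + cos(b)], [-b^2 - 2, -2·a·b + 4]].
At the point, J = [[4.5000, -4.122417], [-2.2500, 5.0000]] (det J = 13.224561).
Solving J·Δ = −F gives Δ = (1.0641, 0.4288).
Then the next iterate is (a, b)₁ = (0.0641, 0.9288).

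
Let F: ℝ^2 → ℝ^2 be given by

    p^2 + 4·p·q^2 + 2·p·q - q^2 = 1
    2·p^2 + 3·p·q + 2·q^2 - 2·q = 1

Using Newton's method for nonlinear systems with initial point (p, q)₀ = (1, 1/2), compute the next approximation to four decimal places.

At (1, 1/2): F = (1.7500, 2.0000).
Jacobian J = [[2·p + 4·q^2 + 2·q, 8·p·q + 2·p - 2·q], [4·p + 3·q, 3·p + 4·q - 2]].
At the point, J = [[4.0000, 5.0000], [5.5000, 3.0000]] (det J = -15.5000).
Solving J·Δ = −F gives Δ = (-0.3065, -0.1048).
Then the next iterate is (p, q)₁ = (0.6935, 0.3952).

(0.6935, 0.3952)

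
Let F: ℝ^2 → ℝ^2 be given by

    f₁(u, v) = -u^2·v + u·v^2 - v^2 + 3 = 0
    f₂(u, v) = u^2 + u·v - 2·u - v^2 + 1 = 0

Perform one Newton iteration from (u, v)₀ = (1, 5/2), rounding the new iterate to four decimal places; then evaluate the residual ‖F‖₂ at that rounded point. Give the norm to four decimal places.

5.8060

At (1, 5/2): F = (0.5000, -3.7500).
Jacobian J = [[-2·u·v + v^2, -u^2 + 2·u·v - 2·v], [2·u + v - 2, u - 2·v]].
At the point, J = [[1.2500, -1.0000], [2.5000, -4.0000]] (det J = -2.5000).
Solving J·Δ = −F gives Δ = (-2.3000, -2.3750).
Then the next iterate is (u, v)₁ = (-1.3000, 0.1250).
Re-evaluating at (-1.3000, 0.1250): F = (2.752812, 5.111875), so ‖F‖₂ = 5.8060.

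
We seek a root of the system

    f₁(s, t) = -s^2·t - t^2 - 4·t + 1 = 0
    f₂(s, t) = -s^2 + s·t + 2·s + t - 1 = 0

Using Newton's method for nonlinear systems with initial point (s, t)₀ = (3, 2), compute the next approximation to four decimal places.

At (3, 2): F = (-29.0000, 4.0000).
Jacobian J = [[-2·s·t, -s^2 - 2·t - 4], [-2·s + t + 2, s + 1]].
At the point, J = [[-12.0000, -17.0000], [-2.0000, 4.0000]] (det J = -82.0000).
Solving J·Δ = −F gives Δ = (-0.5854, -1.2927).
Then the next iterate is (s, t)₁ = (2.4146, 0.7073).

(2.4146, 0.7073)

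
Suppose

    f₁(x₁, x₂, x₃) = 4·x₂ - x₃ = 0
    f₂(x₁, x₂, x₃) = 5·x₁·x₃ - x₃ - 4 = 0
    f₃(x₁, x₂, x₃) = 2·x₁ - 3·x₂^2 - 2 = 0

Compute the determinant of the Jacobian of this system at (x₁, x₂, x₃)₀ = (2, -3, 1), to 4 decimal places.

-18.0000

J = [[0, 4, -1], [5·x₃, 0, 5·x₁ - 1], [2, -6·x₂, 0]].
At the point, J = [[0.0000, 4.0000, -1.0000], [5.0000, 0.0000, 9.0000], [2.0000, 18.0000, 0.0000]].
det J = -18.0000.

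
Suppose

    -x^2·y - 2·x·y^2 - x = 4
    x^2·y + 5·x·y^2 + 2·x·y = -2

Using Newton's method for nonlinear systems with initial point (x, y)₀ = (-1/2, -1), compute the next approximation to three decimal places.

(-1.625, 0.000)

At (-1/2, -1): F = (-2.250, 0.250).
Jacobian J = [[-2·x·y - 2·y^2 - 1, -x^2 - 4·x·y], [2·x·y + 5·y^2 + 2·y, x^2 + 10·x·y + 2·x]].
At the point, J = [[-4.000, -2.250], [4.000, 4.250]] (det J = -8.000).
Solving J·Δ = −F gives Δ = (-1.125, 1.000).
Then the next iterate is (x, y)₁ = (-1.625, 0.000).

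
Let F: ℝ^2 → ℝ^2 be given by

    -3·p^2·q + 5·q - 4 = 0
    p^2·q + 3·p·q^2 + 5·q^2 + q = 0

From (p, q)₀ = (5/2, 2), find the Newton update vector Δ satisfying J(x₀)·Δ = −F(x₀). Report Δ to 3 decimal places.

At (5/2, 2): F = (-31.500, 64.500).
Jacobian J = [[-6·p·q, -3·p^2 + 5], [2·p·q + 3·q^2, p^2 + 6·p·q + 10·q + 1]].
At the point, J = [[-30.000, -13.750], [22.000, 57.250]] (det J = -1415.000).
Solving J·Δ = −F gives Δ = (-0.648, -0.878).

(-0.648, -0.878)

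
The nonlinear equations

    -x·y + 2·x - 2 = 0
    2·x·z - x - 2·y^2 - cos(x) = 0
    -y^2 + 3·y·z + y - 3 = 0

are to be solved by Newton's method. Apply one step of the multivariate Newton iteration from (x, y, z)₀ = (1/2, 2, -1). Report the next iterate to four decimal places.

At (1/2, 2, -1): F = (-2.0000, -10.377583, -11.0000).
Jacobian J = [[-y + 2, -x, 0], [2·z + sin(x) - 1, -4·y, 2·x], [0, -2·y + 3·z + 1, 3·y]].
At the point, J = [[0.0000, -0.5000, 0.0000], [-2.520574, -8.0000, 1.0000], [0.0000, -6.0000, 6.0000]] (det J = -7.561723).
Solving J·Δ = −F gives Δ = (7.7188, -4.0000, -2.1667).
Then the next iterate is (x, y, z)₁ = (8.2188, -2.0000, -3.1667).

(8.2188, -2.0000, -3.1667)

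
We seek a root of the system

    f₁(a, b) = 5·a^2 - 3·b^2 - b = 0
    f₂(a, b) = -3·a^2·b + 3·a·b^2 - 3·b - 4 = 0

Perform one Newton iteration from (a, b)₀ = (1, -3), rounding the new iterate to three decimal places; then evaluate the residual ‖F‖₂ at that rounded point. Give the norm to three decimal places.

12.011

At (1, -3): F = (-19.000, 41.000).
Jacobian J = [[10·a, -6·b - 1], [-6·a·b + 3·b^2, -3·a^2 + 6·a·b - 3]].
At the point, J = [[10.000, 17.000], [45.000, -24.000]] (det J = -1005.000).
Solving J·Δ = −F gives Δ = (-0.240, 1.259).
Then the next iterate is (a, b)₁ = (0.760, -1.741).
Re-evaluating at (0.760, -1.741): F = (-4.46424, 11.15067), so ‖F‖₂ = 12.011.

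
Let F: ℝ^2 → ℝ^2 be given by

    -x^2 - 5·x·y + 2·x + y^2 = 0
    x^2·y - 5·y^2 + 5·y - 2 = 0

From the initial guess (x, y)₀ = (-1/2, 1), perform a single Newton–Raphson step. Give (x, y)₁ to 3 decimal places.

At (-1/2, 1): F = (2.250, -1.750).
Jacobian J = [[-2·x - 5·y + 2, -5·x + 2·y], [2·x·y, x^2 - 10·y + 5]].
At the point, J = [[-2.000, 4.500], [-1.000, -4.750]] (det J = 14.000).
Solving J·Δ = −F gives Δ = (0.201, -0.411).
Then the next iterate is (x, y)₁ = (-0.299, 0.589).

(-0.299, 0.589)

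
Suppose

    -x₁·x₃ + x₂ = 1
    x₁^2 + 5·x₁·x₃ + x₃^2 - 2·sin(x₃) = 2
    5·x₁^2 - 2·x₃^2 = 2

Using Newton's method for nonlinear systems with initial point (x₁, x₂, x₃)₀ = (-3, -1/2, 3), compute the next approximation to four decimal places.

At (-3, -1/2, 3): F = (7.5000, -29.282240, 25.0000).
Jacobian J = [[-x₃, 1, -x₁], [2·x₁ + 5·x₃, 0, 5·x₁ + 2·x₃ - 2·cos(x₃)], [10·x₁, 0, -4·x₃]].
At the point, J = [[-3.0000, 1.0000, 3.0000], [9.0000, 0.0000, -7.020015], [-30.0000, 0.0000, -12.0000]] (det J = 318.600450).
Solving J·Δ = −F gives Δ = (1.6538, 3.6144, -2.0511).
Then the next iterate is (x₁, x₂, x₃)₁ = (-1.3462, 3.1144, 0.9489).

(-1.3462, 3.1144, 0.9489)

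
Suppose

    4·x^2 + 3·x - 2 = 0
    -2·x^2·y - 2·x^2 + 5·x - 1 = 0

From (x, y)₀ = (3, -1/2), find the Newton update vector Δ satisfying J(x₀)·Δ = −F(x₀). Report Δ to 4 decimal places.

(-1.5926, 0.3663)

At (3, -1/2): F = (43.0000, 5.0000).
Jacobian J = [[8·x + 3, 0], [-4·x·y - 4·x + 5, -2·x^2]].
At the point, J = [[27.0000, 0.0000], [-1.0000, -18.0000]] (det J = -486.0000).
Solving J·Δ = −F gives Δ = (-1.5926, 0.3663).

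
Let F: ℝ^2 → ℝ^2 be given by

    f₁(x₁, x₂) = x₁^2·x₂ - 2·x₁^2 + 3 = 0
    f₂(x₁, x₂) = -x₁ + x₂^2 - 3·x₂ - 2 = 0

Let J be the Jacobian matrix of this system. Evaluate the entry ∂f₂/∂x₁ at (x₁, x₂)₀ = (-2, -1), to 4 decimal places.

∂f₂/∂x₁ = -1.
At (-2, -1) this is -1.0000.

-1.0000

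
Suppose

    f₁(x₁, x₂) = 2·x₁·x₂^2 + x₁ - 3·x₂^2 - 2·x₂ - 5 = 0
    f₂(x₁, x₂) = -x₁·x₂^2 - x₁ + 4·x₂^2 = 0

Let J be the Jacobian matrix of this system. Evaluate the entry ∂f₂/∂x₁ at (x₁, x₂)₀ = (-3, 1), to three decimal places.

-2.000

∂f₂/∂x₁ = -x₂^2 - 1.
At (-3, 1) this is -2.000.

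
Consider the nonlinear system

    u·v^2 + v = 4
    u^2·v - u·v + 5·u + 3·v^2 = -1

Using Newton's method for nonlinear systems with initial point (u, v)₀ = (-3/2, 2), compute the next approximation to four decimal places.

(-0.2292, 1.4167)

At (-3/2, 2): F = (-8.0000, 13.0000).
Jacobian J = [[v^2, 2·u·v + 1], [2·u·v - v + 5, u^2 - u + 6·v]].
At the point, J = [[4.0000, -5.0000], [-3.0000, 15.7500]] (det J = 48.0000).
Solving J·Δ = −F gives Δ = (1.2708, -0.5833).
Then the next iterate is (u, v)₁ = (-0.2292, 1.4167).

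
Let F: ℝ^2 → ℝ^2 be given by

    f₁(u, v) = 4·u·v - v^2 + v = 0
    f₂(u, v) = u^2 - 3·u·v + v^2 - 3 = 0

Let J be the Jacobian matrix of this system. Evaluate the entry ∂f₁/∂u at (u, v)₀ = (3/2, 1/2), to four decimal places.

2.0000

∂f₁/∂u = 4·v.
At (3/2, 1/2) this is 2.0000.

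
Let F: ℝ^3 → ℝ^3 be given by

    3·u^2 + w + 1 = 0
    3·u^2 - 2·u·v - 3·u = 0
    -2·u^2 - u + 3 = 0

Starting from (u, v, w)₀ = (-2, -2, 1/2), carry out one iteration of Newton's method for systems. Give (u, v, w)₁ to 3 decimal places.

At (-2, -2, 1/2): F = (13.500, 10.000, -3.000).
Jacobian J = [[6·u, 0, 1], [6·u - 2·v - 3, -2·u, 0], [-4·u - 1, 0, 0]].
At the point, J = [[-12.000, 0.000, 1.000], [-11.000, 4.000, 0.000], [7.000, 0.000, 0.000]] (det J = -28.000).
Solving J·Δ = −F gives Δ = (0.429, -1.321, -8.357).
Then the next iterate is (u, v, w)₁ = (-1.571, -3.321, -7.857).

(-1.571, -3.321, -7.857)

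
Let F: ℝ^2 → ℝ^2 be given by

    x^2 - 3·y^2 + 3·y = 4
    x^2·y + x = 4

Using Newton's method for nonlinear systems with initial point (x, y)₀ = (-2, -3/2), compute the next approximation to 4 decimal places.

At (-2, -3/2): F = (-11.2500, -12.0000).
Jacobian J = [[2·x, -6·y + 3], [2·x·y + 1, x^2]].
At the point, J = [[-4.0000, 12.0000], [7.0000, 4.0000]] (det J = -100.0000).
Solving J·Δ = −F gives Δ = (0.9900, 1.2675).
Then the next iterate is (x, y)₁ = (-1.0100, -0.2325).

(-1.0100, -0.2325)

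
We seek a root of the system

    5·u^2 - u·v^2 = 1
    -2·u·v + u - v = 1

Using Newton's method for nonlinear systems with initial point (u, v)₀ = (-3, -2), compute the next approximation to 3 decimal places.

At (-3, -2): F = (56.000, -14.000).
Jacobian J = [[10·u - v^2, -2·u·v], [-2·v + 1, -2·u - 1]].
At the point, J = [[-34.000, -12.000], [5.000, 5.000]] (det J = -110.000).
Solving J·Δ = −F gives Δ = (1.018, 1.782).
Then the next iterate is (u, v)₁ = (-1.982, -0.218).

(-1.982, -0.218)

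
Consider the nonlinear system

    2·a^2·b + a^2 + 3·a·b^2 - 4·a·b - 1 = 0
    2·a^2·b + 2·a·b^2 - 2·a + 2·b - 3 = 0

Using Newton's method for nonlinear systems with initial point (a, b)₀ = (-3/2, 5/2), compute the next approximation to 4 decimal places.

(-0.4975, 1.6751)

At (-3/2, 5/2): F = (-0.6250, -2.5000).
Jacobian J = [[4·a·b + 2·a + 3·b^2 - 4·b, 2·a^2 + 6·a·b - 4·a], [4·a·b + 2·b^2 - 2, 2·a^2 + 4·a·b + 2]].
At the point, J = [[-9.2500, -12.0000], [-4.5000, -8.5000]] (det J = 24.6250).
Solving J·Δ = −F gives Δ = (1.0025, -0.8249).
Then the next iterate is (a, b)₁ = (-0.4975, 1.6751).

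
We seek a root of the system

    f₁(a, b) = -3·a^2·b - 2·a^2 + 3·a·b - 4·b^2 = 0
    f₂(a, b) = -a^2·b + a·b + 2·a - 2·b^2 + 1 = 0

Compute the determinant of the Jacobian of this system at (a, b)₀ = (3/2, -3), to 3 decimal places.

J = [[-6·a·b - 4·a + 3·b, -3·a^2 + 3·a - 8·b], [-2·a·b + b + 2, -a^2 + a - 4·b]].
At the point, J = [[12.000, 21.750], [8.000, 11.250]].
det J = -39.000.

-39.000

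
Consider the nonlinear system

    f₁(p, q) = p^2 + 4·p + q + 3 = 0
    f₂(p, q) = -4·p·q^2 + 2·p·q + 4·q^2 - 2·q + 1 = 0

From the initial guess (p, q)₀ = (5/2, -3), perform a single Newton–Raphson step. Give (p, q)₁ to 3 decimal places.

(0.730, -3.317)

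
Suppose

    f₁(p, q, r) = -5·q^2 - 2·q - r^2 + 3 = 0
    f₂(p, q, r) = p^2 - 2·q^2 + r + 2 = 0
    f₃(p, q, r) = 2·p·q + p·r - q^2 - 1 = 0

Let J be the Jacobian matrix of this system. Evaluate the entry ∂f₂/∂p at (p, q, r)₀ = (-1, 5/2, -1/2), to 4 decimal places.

-2.0000

∂f₂/∂p = 2·p.
At (-1, 5/2, -1/2) this is -2.0000.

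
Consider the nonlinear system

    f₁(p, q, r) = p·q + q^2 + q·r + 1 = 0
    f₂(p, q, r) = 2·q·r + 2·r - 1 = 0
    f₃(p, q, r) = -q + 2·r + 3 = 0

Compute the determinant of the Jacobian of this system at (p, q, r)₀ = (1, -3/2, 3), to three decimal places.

J = [[q, p + 2·q + r, q], [0, 2·r, 2·q + 2], [0, -1, 2]].
At the point, J = [[-1.500, 1.000, -1.500], [0.000, 6.000, -1.000], [0.000, -1.000, 2.000]].
det J = -16.500.

-16.500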